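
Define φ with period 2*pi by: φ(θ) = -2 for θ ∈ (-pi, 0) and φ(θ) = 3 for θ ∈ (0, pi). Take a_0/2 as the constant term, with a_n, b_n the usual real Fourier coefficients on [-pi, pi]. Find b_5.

b_5 = 1/pi ∫_{-pi}^{pi} φ(θ) sin(5*θ) dθ.
Split the integral at the breakpoints.
Directly, an antiderivative of (-2) sin(5*θ) is 2*cos(5*θ)/5; evaluating from -pi to 0: ∫_{-pi}^{0} (-2) sin(5*θ) dθ = (2/5) - (-2/5) = 4/5.
Directly, an antiderivative of (3) sin(5*θ) is -3*cos(5*θ)/5; evaluating from 0 to pi: ∫_{0}^{pi} (3) sin(5*θ) dθ = (3/5) - (-3/5) = 6/5.
Summing the pieces and multiplying by (1/pi) gives b_5 = 2/pi.

2/pi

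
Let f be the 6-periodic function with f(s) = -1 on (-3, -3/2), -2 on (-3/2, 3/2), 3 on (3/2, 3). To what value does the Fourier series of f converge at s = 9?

s = 9 differs from s = 3 by 1 full period(s), and the series is 6-periodic.
At s = 3 the one-sided limits are f(3^-) = 3 and f(3^+) = -1.
By Dirichlet's theorem the series converges to their average, [(3) + (-1)]/2 = 1.

1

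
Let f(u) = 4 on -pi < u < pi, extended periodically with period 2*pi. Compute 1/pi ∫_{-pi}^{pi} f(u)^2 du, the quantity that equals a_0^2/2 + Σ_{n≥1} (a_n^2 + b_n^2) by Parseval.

1/pi ∫_{-pi}^{pi} f(u)^2 du = 1/pi · (32*pi) = 32.

32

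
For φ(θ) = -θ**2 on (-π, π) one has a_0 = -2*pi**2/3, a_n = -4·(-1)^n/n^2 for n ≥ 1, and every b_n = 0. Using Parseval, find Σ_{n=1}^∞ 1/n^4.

pi**4/90

Parseval: a_0^2/2 + Σ a_n^2 = (1/π) ∫_{-π}^{π} φ(θ)^2 dθ = 2*pi**4/5.
Subtract a_0^2/2 = 2*pi**4/9: Σ a_n^2 = 8*pi**4/45.
Since a_n^2 = 16/n^4, Σ 1/n^4 = pi**4/90.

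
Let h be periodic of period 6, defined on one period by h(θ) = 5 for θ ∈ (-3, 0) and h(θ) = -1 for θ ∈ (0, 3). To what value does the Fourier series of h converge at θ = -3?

2

At θ = -3 the one-sided limits are h(-3^-) = -1 and h(-3^+) = 5.
By Dirichlet's theorem the series converges to their average, [(-1) + (5)]/2 = 2.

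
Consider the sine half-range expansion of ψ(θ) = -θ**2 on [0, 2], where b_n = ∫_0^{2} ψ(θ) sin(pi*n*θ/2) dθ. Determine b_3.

8*(4 - 9*pi**2)/(27*pi**3)

b_3 = ∫_0^{2} (-θ**2) sin(3*pi*θ/2) dθ.
Integrating by parts twice (tabular method), an antiderivative of (-θ**2) sin(3*pi*θ/2) is 2*θ**2*cos(3*pi*θ/2)/(3*pi) - 8*θ*sin(3*pi*θ/2)/(9*pi**2) - 16*cos(3*pi*θ/2)/(27*pi**3); evaluating from 0 to 2: ∫_{0}^{2} (-θ**2) sin(3*pi*θ/2) dθ = (8*(2 - 9*pi**2)/(27*pi**3)) - (-16/(27*pi**3)) = 8*(4 - 9*pi**2)/(27*pi**3).
Hence b_3 = 8*(4 - 9*pi**2)/(27*pi**3).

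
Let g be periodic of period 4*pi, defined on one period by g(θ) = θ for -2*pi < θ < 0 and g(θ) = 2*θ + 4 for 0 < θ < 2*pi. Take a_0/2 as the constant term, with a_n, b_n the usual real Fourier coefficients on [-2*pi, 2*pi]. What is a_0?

pi + 4

a_0 = (1/(2*pi)) ∫_{-2*pi}^{2*pi} g(θ) dθ = (1/(2*pi)) · (2*pi*(pi + 4)) = pi + 4.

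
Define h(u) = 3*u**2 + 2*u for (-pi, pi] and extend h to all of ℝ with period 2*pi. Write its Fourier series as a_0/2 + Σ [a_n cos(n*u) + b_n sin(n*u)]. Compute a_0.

a_0 = 1/pi ∫_{-pi}^{pi} h(u) du = 1/pi · (2*pi**3) = 2*pi**2.

2*pi**2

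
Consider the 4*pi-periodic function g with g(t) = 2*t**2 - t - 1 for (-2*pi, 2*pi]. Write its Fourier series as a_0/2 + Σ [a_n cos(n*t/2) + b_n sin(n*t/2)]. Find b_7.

-4/7

b_7 = (1/(2*pi)) ∫_{-2*pi}^{2*pi} g(t) sin(7*t/2) dt.
Integrating by parts twice (tabular method), an antiderivative of (2*t**2 - t - 1) sin(7*t/2) is -4*t**2*cos(7*t/2)/7 + 16*t*sin(7*t/2)/49 + 2*t*cos(7*t/2)/7 - 4*sin(7*t/2)/49 + 130*cos(7*t/2)/343; evaluating from -2*pi to 2*pi: ∫_{-2*pi}^{2*pi} (2*t**2 - t - 1) sin(7*t/2) dt = (-4*pi/7 - 130/343 + 16*pi**2/7) - (-130/343 + 4*pi/7 + 16*pi**2/7) = -8*pi/7.
Hence b_7 = (1/(2*pi))·(-8*pi/7) = -4/7.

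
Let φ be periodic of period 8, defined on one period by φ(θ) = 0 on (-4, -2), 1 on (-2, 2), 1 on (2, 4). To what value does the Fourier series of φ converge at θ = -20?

θ = -20 differs from θ = -4 by -2 full period(s), and the series is 8-periodic.
At θ = -4 the one-sided limits are φ(-4^-) = 1 and φ(-4^+) = 0.
By Dirichlet's theorem the series converges to their average, [(1) + (0)]/2 = 1/2.

1/2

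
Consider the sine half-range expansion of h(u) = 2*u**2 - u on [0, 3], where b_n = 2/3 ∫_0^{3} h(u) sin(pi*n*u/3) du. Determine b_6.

-5/pi

b_6 = 2/3 ∫_0^{3} (2*u**2 - u) sin(2*pi*u) du.
Integrating by parts twice (tabular method), an antiderivative of (2*u**2 - u) sin(2*pi*u) is -u**2*cos(2*pi*u)/pi + u*sin(2*pi*u)/pi**2 + u*cos(2*pi*u)/(2*pi) - sin(2*pi*u)/(4*pi**2) + cos(2*pi*u)/(2*pi**3); evaluating from 0 to 3: ∫_{0}^{3} (2*u**2 - u) sin(2*pi*u) du = ((1 - 15*pi**2)/(2*pi**3)) - (1/(2*pi**3)) = -15/(2*pi).
Hence b_6 = (2/3)·(-15/(2*pi)) = -5/pi.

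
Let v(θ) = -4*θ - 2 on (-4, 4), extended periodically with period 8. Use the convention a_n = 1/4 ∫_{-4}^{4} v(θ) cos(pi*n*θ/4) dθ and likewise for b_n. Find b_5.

b_5 = 1/4 ∫_{-4}^{4} v(θ) sin(5*pi*θ/4) dθ.
Integrating by parts (boundary term plus one more integral), an antiderivative of (-4*θ - 2) sin(5*pi*θ/4) is 16*θ*cos(5*pi*θ/4)/(5*pi) - 64*sin(5*pi*θ/4)/(25*pi**2) + 8*cos(5*pi*θ/4)/(5*pi); evaluating from -4 to 4: ∫_{-4}^{4} (-4*θ - 2) sin(5*pi*θ/4) dθ = (-72/(5*pi)) - (56/(5*pi)) = -128/(5*pi).
Hence b_5 = (1/4)·(-128/(5*pi)) = -32/(5*pi).

-32/(5*pi)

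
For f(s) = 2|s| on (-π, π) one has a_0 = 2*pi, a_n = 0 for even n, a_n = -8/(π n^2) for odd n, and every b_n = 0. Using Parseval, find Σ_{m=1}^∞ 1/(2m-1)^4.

pi**4/96

Parseval: a_0^2/2 + Σ a_n^2 = (1/π) ∫_{-π}^{π} f(s)^2 ds = 8*pi**2/3.
Subtract a_0^2/2 = 2*pi**2: Σ a_n^2 = 2*pi**2/3.
Only odd n contribute, with a_n^2 = 64/(π^2 n^4), so Σ_{m≥1} 1/(2m-1)^4 = π^2·(2*pi**2/3)/64 = pi**4/96.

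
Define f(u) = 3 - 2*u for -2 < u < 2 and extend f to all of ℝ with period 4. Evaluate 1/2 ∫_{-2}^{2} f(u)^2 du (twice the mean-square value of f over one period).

86/3

1/2 ∫_{-2}^{2} f(u)^2 du = 1/2 · (172/3) = 86/3.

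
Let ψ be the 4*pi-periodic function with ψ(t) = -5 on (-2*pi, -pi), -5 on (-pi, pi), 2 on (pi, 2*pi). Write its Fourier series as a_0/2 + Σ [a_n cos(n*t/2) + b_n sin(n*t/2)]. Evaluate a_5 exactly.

-7/(5*pi)

a_5 = (1/(2*pi)) ∫_{-2*pi}^{2*pi} ψ(t) cos(5*t/2) dt.
Split the integral at the breakpoints.
Directly, an antiderivative of (-5) cos(5*t/2) is -2*sin(5*t/2); evaluating from -2*pi to -pi: ∫_{-2*pi}^{-pi} (-5) cos(5*t/2) dt = (2) - (0) = 2.
Directly, an antiderivative of (-5) cos(5*t/2) is -2*sin(5*t/2); evaluating from -pi to pi: ∫_{-pi}^{pi} (-5) cos(5*t/2) dt = (-2) - (2) = -4.
Directly, an antiderivative of (2) cos(5*t/2) is 4*sin(5*t/2)/5; evaluating from pi to 2*pi: ∫_{pi}^{2*pi} (2) cos(5*t/2) dt = (0) - (4/5) = -4/5.
Summing the pieces and multiplying by (1/(2*pi)) gives a_5 = -7/(5*pi).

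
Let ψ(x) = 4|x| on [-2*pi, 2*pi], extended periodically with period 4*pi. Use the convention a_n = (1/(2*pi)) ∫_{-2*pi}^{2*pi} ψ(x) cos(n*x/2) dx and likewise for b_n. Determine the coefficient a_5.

-32/(25*pi)

a_5 = (1/(2*pi)) ∫_{-2*pi}^{2*pi} ψ(x) cos(5*x/2) dx.
ψ is even and cos(5*x/2) is even, so the integrand is even and a_5 = 1/pi ∫_0^{2*pi} ψ(x) cos(5*x/2) dx.
Integrating by parts (boundary term plus one more integral), an antiderivative of (4*x) cos(5*x/2) is 8*x*sin(5*x/2)/5 + 16*cos(5*x/2)/25; evaluating from 0 to 2*pi: ∫_{0}^{2*pi} (4*x) cos(5*x/2) dx = (-16/25) - (16/25) = -32/25.
Hence a_5 = (1/pi)·(-32/25) = -32/(25*pi).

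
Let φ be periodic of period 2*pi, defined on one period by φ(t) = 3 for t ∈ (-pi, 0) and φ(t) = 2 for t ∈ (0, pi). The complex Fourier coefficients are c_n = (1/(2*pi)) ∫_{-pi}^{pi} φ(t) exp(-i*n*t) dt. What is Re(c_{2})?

Since φ is real-valued, Re(c_{2}) = (1/(2*pi)) ∫_{-pi}^{pi} φ(t) cos(2*t) dt = a_{2}/2.
Split the integral at the breakpoints.
Directly, an antiderivative of (3) cos(2*t) is 3*sin(2*t)/2; evaluating from -pi to 0: ∫_{-pi}^{0} (3) cos(2*t) dt = (0) - (0) = 0.
Directly, an antiderivative of (2) cos(2*t) is sin(2*t); evaluating from 0 to pi: ∫_{0}^{pi} (2) cos(2*t) dt = (0) - (0) = 0.
So ∫_{-pi}^{pi} φ(t) cos(2*t) dt = 0.
Hence Re(c_{2}) = (1/(2*pi))·(0) = 0.

0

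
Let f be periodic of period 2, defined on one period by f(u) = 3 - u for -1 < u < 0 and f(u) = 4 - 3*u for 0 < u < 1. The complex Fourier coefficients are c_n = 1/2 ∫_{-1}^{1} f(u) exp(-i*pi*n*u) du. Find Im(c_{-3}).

-1/(3*pi)

Since f is real-valued, Im(c_{-3}) = -1/2 ∫_{-1}^{1} f(u) sin(-3*pi*u) du = b_{3}/2.
Split the integral at the breakpoints.
Integrating by parts (boundary term plus one more integral), an antiderivative of (3 - u) sin(-3*pi*u) is -u*cos(3*pi*u)/(3*pi) + sin(3*pi*u)/(9*pi**2) + cos(3*pi*u)/pi; evaluating from -1 to 0: ∫_{-1}^{0} (3 - u) sin(-3*pi*u) du = (1/pi) - (-4/(3*pi)) = 7/(3*pi).
Integrating by parts (boundary term plus one more integral), an antiderivative of (4 - 3*u) sin(-3*pi*u) is -u*cos(3*pi*u)/pi + sin(3*pi*u)/(3*pi**2) + 4*cos(3*pi*u)/(3*pi); evaluating from 0 to 1: ∫_{0}^{1} (4 - 3*u) sin(-3*pi*u) du = (-1/(3*pi)) - (4/(3*pi)) = -5/(3*pi).
So ∫_{-1}^{1} f(u) sin(-3*pi*u) du = 2/(3*pi).
Hence Im(c_{-3}) = (-1/2)·(2/(3*pi)) = -1/(3*pi).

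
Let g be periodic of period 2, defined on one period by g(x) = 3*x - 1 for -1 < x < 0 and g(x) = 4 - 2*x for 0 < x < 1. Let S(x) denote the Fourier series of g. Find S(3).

x = 3 differs from x = -1 by 2 full period(s), and the series is 2-periodic.
At x = -1 the one-sided limits are g(-1^-) = 2 and g(-1^+) = -4.
By Dirichlet's theorem the series converges to their average, [(2) + (-4)]/2 = -1.

-1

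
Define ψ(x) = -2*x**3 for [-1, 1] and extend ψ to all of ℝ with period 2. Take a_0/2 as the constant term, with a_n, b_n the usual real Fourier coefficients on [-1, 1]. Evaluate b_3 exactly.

b_3 = ∫_{-1}^{1} ψ(x) sin(3*pi*x) dx.
ψ is odd and sin(3*pi*x) is odd, so the integrand is even and b_3 = 2 ∫_0^{1} ψ(x) sin(3*pi*x) dx.
Integrating by parts three times (tabular method), an antiderivative of (-2*x**3) sin(3*pi*x) is 2*x**3*cos(3*pi*x)/(3*pi) - 2*x**2*sin(3*pi*x)/(3*pi**2) - 4*x*cos(3*pi*x)/(9*pi**3) + 4*sin(3*pi*x)/(27*pi**4); evaluating from 0 to 1: ∫_{0}^{1} (-2*x**3) sin(3*pi*x) dx = (2*(2 - 3*pi**2)/(9*pi**3)) - (0) = 2*(2 - 3*pi**2)/(9*pi**3).
Hence b_3 = 2·(2*(2 - 3*pi**2)/(9*pi**3)) = 4*(2 - 3*pi**2)/(9*pi**3).

4*(2 - 3*pi**2)/(9*pi**3)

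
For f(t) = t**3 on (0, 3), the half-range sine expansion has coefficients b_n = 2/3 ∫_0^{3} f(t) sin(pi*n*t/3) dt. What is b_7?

b_7 = 2/3 ∫_0^{3} (t**3) sin(7*pi*t/3) dt.
Integrating by parts three times (tabular method), an antiderivative of (t**3) sin(7*pi*t/3) is -3*t**3*cos(7*pi*t/3)/(7*pi) + 27*t**2*sin(7*pi*t/3)/(49*pi**2) + 162*t*cos(7*pi*t/3)/(343*pi**3) - 486*sin(7*pi*t/3)/(2401*pi**4); evaluating from 0 to 3: ∫_{0}^{3} (t**3) sin(7*pi*t/3) dt = (81*(-6 + 49*pi**2)/(343*pi**3)) - (0) = 81*(-6 + 49*pi**2)/(343*pi**3).
Hence b_7 = (2/3)·(81*(-6 + 49*pi**2)/(343*pi**3)) = 54*(-6 + 49*pi**2)/(343*pi**3).

54*(-6 + 49*pi**2)/(343*pi**3)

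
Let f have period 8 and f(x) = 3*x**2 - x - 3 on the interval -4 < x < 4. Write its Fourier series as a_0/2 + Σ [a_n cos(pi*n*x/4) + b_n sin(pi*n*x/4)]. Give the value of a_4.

a_4 = 1/4 ∫_{-4}^{4} f(x) cos(pi*x) dx.
Integrating by parts twice (tabular method), an antiderivative of (3*x**2 - x - 3) cos(pi*x) is 3*x**2*sin(pi*x)/pi - x*sin(pi*x)/pi + 6*x*cos(pi*x)/pi**2 - 3*sin(pi*x)/pi - 6*sin(pi*x)/pi**3 - cos(pi*x)/pi**2; evaluating from -4 to 4: ∫_{-4}^{4} (3*x**2 - x - 3) cos(pi*x) dx = (23/pi**2) - (-25/pi**2) = 48/pi**2.
Hence a_4 = (1/4)·(48/pi**2) = 12/pi**2.

12/pi**2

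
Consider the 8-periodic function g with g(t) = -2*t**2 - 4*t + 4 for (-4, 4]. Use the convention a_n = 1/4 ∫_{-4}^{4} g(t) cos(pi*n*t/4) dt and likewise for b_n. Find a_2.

-32/pi**2

a_2 = 1/4 ∫_{-4}^{4} g(t) cos(pi*t/2) dt.
Integrating by parts twice (tabular method), an antiderivative of (-2*t**2 - 4*t + 4) cos(pi*t/2) is -4*t**2*sin(pi*t/2)/pi - 8*t*sin(pi*t/2)/pi - 16*t*cos(pi*t/2)/pi**2 + 32*sin(pi*t/2)/pi**3 + 8*sin(pi*t/2)/pi - 16*cos(pi*t/2)/pi**2; evaluating from -4 to 4: ∫_{-4}^{4} (-2*t**2 - 4*t + 4) cos(pi*t/2) dt = (-80/pi**2) - (48/pi**2) = -128/pi**2.
Hence a_2 = (1/4)·(-128/pi**2) = -32/pi**2.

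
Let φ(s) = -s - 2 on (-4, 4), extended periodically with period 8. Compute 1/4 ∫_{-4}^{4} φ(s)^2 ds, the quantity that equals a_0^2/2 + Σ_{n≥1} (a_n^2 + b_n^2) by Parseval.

56/3

1/4 ∫_{-4}^{4} φ(s)^2 ds = 1/4 · (224/3) = 56/3.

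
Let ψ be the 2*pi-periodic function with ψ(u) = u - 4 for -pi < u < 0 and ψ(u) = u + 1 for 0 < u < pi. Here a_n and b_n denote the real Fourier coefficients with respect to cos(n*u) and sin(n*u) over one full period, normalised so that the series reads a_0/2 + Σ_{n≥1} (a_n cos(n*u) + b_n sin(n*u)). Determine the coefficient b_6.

-1/3

b_6 = 1/pi ∫_{-pi}^{pi} ψ(u) sin(6*u) du.
Split the integral at the breakpoints.
Integrating by parts (boundary term plus one more integral), an antiderivative of (u - 4) sin(6*u) is -u*cos(6*u)/6 + sin(6*u)/36 + 2*cos(6*u)/3; evaluating from -pi to 0: ∫_{-pi}^{0} (u - 4) sin(6*u) du = (2/3) - (pi/6 + 2/3) = -pi/6.
Integrating by parts (boundary term plus one more integral), an antiderivative of (u + 1) sin(6*u) is -u*cos(6*u)/6 + sin(6*u)/36 - cos(6*u)/6; evaluating from 0 to pi: ∫_{0}^{pi} (u + 1) sin(6*u) du = (-pi/6 - 1/6) - (-1/6) = -pi/6.
Summing the pieces and multiplying by (1/pi) gives b_6 = -1/3.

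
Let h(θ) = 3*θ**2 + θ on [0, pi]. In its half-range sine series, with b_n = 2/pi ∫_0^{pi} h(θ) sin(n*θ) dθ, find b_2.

-3*pi - 1

b_2 = 2/pi ∫_0^{pi} (3*θ**2 + θ) sin(2*θ) dθ.
Integrating by parts twice (tabular method), an antiderivative of (3*θ**2 + θ) sin(2*θ) is -3*θ**2*cos(2*θ)/2 + 3*θ*sin(2*θ)/2 - θ*cos(2*θ)/2 + sin(2*θ)/4 + 3*cos(2*θ)/4; evaluating from 0 to pi: ∫_{0}^{pi} (3*θ**2 + θ) sin(2*θ) dθ = (-3*pi**2/2 - pi/2 + 3/4) - (3/4) = -pi*(1 + 3*pi)/2.
Hence b_2 = (2/pi)·(-pi*(1 + 3*pi)/2) = -3*pi - 1.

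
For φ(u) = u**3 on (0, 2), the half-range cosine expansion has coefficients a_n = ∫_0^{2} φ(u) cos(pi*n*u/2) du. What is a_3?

a_3 = ∫_0^{2} (u**3) cos(3*pi*u/2) du.
Integrating by parts three times (tabular method), an antiderivative of (u**3) cos(3*pi*u/2) is 2*u**3*sin(3*pi*u/2)/(3*pi) + 4*u**2*cos(3*pi*u/2)/(3*pi**2) - 16*u*sin(3*pi*u/2)/(9*pi**3) - 32*cos(3*pi*u/2)/(27*pi**4); evaluating from 0 to 2: ∫_{0}^{2} (u**3) cos(3*pi*u/2) du = (16*(2 - 9*pi**2)/(27*pi**4)) - (-32/(27*pi**4)) = 16*(4 - 9*pi**2)/(27*pi**4).
Hence a_3 = 16*(4 - 9*pi**2)/(27*pi**4).

16*(4 - 9*pi**2)/(27*pi**4)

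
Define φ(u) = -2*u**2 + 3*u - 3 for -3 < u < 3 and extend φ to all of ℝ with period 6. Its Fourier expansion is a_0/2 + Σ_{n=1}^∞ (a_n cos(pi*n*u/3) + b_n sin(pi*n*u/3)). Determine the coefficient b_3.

b_3 = 1/3 ∫_{-3}^{3} φ(u) sin(pi*u) du.
Integrating by parts twice (tabular method), an antiderivative of (-2*u**2 + 3*u - 3) sin(pi*u) is 2*u**2*cos(pi*u)/pi - 4*u*sin(pi*u)/pi**2 - 3*u*cos(pi*u)/pi + 3*sin(pi*u)/pi**2 - 4*cos(pi*u)/pi**3 + 3*cos(pi*u)/pi; evaluating from -3 to 3: ∫_{-3}^{3} (-2*u**2 + 3*u - 3) sin(pi*u) du = (-12/pi + 4/pi**3) - (-30/pi + 4/pi**3) = 18/pi.
Hence b_3 = (1/3)·(18/pi) = 6/pi.

6/pi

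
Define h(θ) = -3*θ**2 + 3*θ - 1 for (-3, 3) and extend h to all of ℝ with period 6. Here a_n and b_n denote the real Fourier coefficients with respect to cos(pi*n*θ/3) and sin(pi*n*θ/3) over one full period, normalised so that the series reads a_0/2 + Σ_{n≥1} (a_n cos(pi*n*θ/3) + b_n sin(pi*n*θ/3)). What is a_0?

a_0 = 1/3 ∫_{-3}^{3} h(θ) dθ = 1/3 · (-60) = -20.

-20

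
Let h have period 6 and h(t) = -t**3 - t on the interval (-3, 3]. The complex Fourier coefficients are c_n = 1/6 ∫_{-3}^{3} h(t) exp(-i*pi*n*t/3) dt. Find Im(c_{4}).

3*(27 - 80*pi**2)/(32*pi**3)

Since h is real-valued, Im(c_{4}) = -1/6 ∫_{-3}^{3} h(t) sin(4*pi*t/3) dt = -b_{4}/2.
h is odd and sin(4*pi*t/3) is odd, so the integrand is even: ∫_{-3}^{3} h(t) sin(4*pi*t/3) dt = 2∫_0^{3} h(t) sin(4*pi*t/3) dt.
Integrating by parts three times (tabular method), an antiderivative of (-t**3 - t) sin(4*pi*t/3) is 3*t**3*cos(4*pi*t/3)/(4*pi) - 27*t**2*sin(4*pi*t/3)/(16*pi**2) - 81*t*cos(4*pi*t/3)/(32*pi**3) + 3*t*cos(4*pi*t/3)/(4*pi) - 9*sin(4*pi*t/3)/(16*pi**2) + 243*sin(4*pi*t/3)/(128*pi**4); evaluating from 0 to 3: ∫_{0}^{3} (-t**3 - t) sin(4*pi*t/3) dt = (9*(-27 + 80*pi**2)/(32*pi**3)) - (0) = 9*(-27 + 80*pi**2)/(32*pi**3).
So ∫_{-3}^{3} h(t) sin(4*pi*t/3) dt = -243/(16*pi**3) + 45/pi.
Hence Im(c_{4}) = (-1/6)·(-243/(16*pi**3) + 45/pi) = 3*(27 - 80*pi**2)/(32*pi**3).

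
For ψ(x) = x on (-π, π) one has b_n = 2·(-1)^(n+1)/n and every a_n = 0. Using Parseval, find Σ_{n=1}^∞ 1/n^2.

pi**2/6

Parseval: Σ b_n^2 = (1/π) ∫_{-π}^{π} ψ(x)^2 dx = 2*pi**2/3.
Σ b_n^2 = Σ 4/n^2, so Σ 1/n^2 = (2*pi**2/3)/4 = pi**2/6.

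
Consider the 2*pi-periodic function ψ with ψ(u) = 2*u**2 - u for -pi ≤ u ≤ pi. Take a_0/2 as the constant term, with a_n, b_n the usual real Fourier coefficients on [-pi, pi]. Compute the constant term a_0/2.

a_0 = 1/pi ∫_{-pi}^{pi} ψ(u) du = 1/pi · (4*pi**3/3) = 4*pi**2/3.
So the constant term a_0/2 = 2*pi**2/3.

2*pi**2/3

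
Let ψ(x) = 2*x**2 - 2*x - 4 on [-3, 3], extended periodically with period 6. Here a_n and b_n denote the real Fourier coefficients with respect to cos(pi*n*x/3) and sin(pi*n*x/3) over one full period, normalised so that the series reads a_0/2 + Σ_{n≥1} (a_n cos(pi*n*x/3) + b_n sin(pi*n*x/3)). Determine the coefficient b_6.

b_6 = 1/3 ∫_{-3}^{3} ψ(x) sin(2*pi*x) dx.
Integrating by parts twice (tabular method), an antiderivative of (2*x**2 - 2*x - 4) sin(2*pi*x) is -x**2*cos(2*pi*x)/pi + x*sin(2*pi*x)/pi**2 + x*cos(2*pi*x)/pi - sin(2*pi*x)/(2*pi**2) + cos(2*pi*x)/(2*pi**3) + 2*cos(2*pi*x)/pi; evaluating from -3 to 3: ∫_{-3}^{3} (2*x**2 - 2*x - 4) sin(2*pi*x) dx = (-4/pi + 1/(2*pi**3)) - (-10/pi + 1/(2*pi**3)) = 6/pi.
Hence b_6 = (1/3)·(6/pi) = 2/pi.

2/pi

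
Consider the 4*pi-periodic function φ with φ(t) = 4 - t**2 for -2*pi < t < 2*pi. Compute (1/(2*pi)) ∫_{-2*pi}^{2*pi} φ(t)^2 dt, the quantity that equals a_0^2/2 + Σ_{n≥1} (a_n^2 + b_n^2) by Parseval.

(1/(2*pi)) ∫_{-2*pi}^{2*pi} φ(t)^2 dt = (1/(2*pi)) · (64*pi*(-10*pi**2 + 15 + 3*pi**4)/15) = -64*pi**2/3 + 32 + 32*pi**4/5.

-64*pi**2/3 + 32 + 32*pi**4/5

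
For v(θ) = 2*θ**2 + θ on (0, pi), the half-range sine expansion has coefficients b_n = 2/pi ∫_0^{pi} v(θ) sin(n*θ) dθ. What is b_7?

2*(-8 + 49*pi + 98*pi**2)/(343*pi)

b_7 = 2/pi ∫_0^{pi} (2*θ**2 + θ) sin(7*θ) dθ.
Integrating by parts twice (tabular method), an antiderivative of (2*θ**2 + θ) sin(7*θ) is -2*θ**2*cos(7*θ)/7 + 4*θ*sin(7*θ)/49 - θ*cos(7*θ)/7 + sin(7*θ)/49 + 4*cos(7*θ)/343; evaluating from 0 to pi: ∫_{0}^{pi} (2*θ**2 + θ) sin(7*θ) dθ = (-4/343 + pi/7 + 2*pi**2/7) - (4/343) = -8/343 + pi/7 + 2*pi**2/7.
Hence b_7 = (2/pi)·(-8/343 + pi/7 + 2*pi**2/7) = 2*(-8 + 49*pi + 98*pi**2)/(343*pi).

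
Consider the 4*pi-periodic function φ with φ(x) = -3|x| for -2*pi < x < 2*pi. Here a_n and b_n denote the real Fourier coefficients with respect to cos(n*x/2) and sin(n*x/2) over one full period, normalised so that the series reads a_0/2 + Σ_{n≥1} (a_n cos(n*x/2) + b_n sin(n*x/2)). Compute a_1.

a_1 = (1/(2*pi)) ∫_{-2*pi}^{2*pi} φ(x) cos(x/2) dx.
φ is even and cos(x/2) is even, so the integrand is even and a_1 = 1/pi ∫_0^{2*pi} φ(x) cos(x/2) dx.
Integrating by parts (boundary term plus one more integral), an antiderivative of (-3*x) cos(x/2) is -6*x*sin(x/2) - 12*cos(x/2); evaluating from 0 to 2*pi: ∫_{0}^{2*pi} (-3*x) cos(x/2) dx = (12) - (-12) = 24.
Hence a_1 = (1/pi)·(24) = 24/pi.

24/pi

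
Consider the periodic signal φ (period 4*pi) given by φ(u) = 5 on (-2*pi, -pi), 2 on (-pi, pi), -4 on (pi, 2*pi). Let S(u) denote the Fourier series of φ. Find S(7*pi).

7/2

u = 7*pi differs from u = -pi by 2 full period(s), and the series is 4*pi-periodic.
At u = -pi the one-sided limits are φ(-pi^-) = 5 and φ(-pi^+) = 2.
By Dirichlet's theorem the series converges to their average, [(5) + (2)]/2 = 7/2.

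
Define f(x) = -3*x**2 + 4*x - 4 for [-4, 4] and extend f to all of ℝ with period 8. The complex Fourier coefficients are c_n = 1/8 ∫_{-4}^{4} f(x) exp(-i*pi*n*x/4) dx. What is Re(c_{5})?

96/(25*pi**2)

Since f is real-valued, Re(c_{5}) = 1/8 ∫_{-4}^{4} f(x) cos(5*pi*x/4) dx = a_{5}/2.
Integrating by parts twice (tabular method), an antiderivative of (-3*x**2 + 4*x - 4) cos(5*pi*x/4) is -12*x**2*sin(5*pi*x/4)/(5*pi) + 16*x*sin(5*pi*x/4)/(5*pi) - 96*x*cos(5*pi*x/4)/(25*pi**2) - 16*sin(5*pi*x/4)/(5*pi) + 384*sin(5*pi*x/4)/(125*pi**3) + 64*cos(5*pi*x/4)/(25*pi**2); evaluating from -4 to 4: ∫_{-4}^{4} (-3*x**2 + 4*x - 4) cos(5*pi*x/4) dx = (64/(5*pi**2)) - (-448/(25*pi**2)) = 768/(25*pi**2).
Hence Re(c_{5}) = (1/8)·(768/(25*pi**2)) = 96/(25*pi**2).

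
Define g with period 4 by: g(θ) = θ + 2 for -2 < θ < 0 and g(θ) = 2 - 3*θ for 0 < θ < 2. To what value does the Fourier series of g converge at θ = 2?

-2

At θ = 2 the one-sided limits are g(2^-) = -4 and g(2^+) = 0.
By Dirichlet's theorem the series converges to their average, [(-4) + (0)]/2 = -2.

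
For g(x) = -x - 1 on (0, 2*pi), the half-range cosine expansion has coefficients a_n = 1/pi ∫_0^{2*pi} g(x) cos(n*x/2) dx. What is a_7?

8/(49*pi)

a_7 = 1/pi ∫_0^{2*pi} (-x - 1) cos(7*x/2) dx.
Integrating by parts (boundary term plus one more integral), an antiderivative of (-x - 1) cos(7*x/2) is -2*x*sin(7*x/2)/7 - 2*sin(7*x/2)/7 - 4*cos(7*x/2)/49; evaluating from 0 to 2*pi: ∫_{0}^{2*pi} (-x - 1) cos(7*x/2) dx = (4/49) - (-4/49) = 8/49.
Hence a_7 = (1/pi)·(8/49) = 8/(49*pi).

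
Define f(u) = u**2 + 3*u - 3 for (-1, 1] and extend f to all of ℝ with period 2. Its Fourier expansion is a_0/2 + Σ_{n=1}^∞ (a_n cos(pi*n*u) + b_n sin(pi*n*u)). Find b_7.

b_7 = ∫_{-1}^{1} f(u) sin(7*pi*u) du.
Integrating by parts twice (tabular method), an antiderivative of (u**2 + 3*u - 3) sin(7*pi*u) is -u**2*cos(7*pi*u)/(7*pi) + 2*u*sin(7*pi*u)/(49*pi**2) - 3*u*cos(7*pi*u)/(7*pi) + 3*sin(7*pi*u)/(49*pi**2) + 2*cos(7*pi*u)/(343*pi**3) + 3*cos(7*pi*u)/(7*pi); evaluating from -1 to 1: ∫_{-1}^{1} (u**2 + 3*u - 3) sin(7*pi*u) du = ((-2 + 49*pi**2)/(343*pi**3)) - ((-245*pi**2 - 2)/(343*pi**3)) = 6/(7*pi).
Hence b_7 = 6/(7*pi).

6/(7*pi)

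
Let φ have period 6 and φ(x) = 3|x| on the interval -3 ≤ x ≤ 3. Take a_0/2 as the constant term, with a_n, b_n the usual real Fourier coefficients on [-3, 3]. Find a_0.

a_0 = 1/3 ∫_{-3}^{3} φ(x) dx = 1/3 · (27) = 9.

9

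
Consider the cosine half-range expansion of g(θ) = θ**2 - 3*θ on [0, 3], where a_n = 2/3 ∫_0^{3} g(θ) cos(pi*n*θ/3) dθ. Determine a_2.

9/pi**2

a_2 = 2/3 ∫_0^{3} (θ**2 - 3*θ) cos(2*pi*θ/3) dθ.
Integrating by parts twice (tabular method), an antiderivative of (θ**2 - 3*θ) cos(2*pi*θ/3) is 3*θ**2*sin(2*pi*θ/3)/(2*pi) - 9*θ*sin(2*pi*θ/3)/(2*pi) + 9*θ*cos(2*pi*θ/3)/(2*pi**2) - 27*sin(2*pi*θ/3)/(4*pi**3) - 27*cos(2*pi*θ/3)/(4*pi**2); evaluating from 0 to 3: ∫_{0}^{3} (θ**2 - 3*θ) cos(2*pi*θ/3) dθ = (27/(4*pi**2)) - (-27/(4*pi**2)) = 27/(2*pi**2).
Hence a_2 = (2/3)·(27/(2*pi**2)) = 9/pi**2.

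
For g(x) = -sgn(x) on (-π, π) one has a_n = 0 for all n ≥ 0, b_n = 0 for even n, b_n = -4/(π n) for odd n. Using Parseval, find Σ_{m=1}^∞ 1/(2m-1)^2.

pi**2/8

Parseval: Σ b_n^2 = (1/π) ∫_{-π}^{π} g(x)^2 dx = 2.
Only odd n contribute, with b_n^2 = 16/(π^2 n^2), so Σ_{m≥1} 1/(2m-1)^2 = π^2·(2)/16 = pi**2/8.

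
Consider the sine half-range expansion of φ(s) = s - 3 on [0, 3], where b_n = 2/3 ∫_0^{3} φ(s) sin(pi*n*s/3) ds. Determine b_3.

-2/pi

b_3 = 2/3 ∫_0^{3} (s - 3) sin(pi*s) ds.
Integrating by parts (boundary term plus one more integral), an antiderivative of (s - 3) sin(pi*s) is -s*cos(pi*s)/pi + sin(pi*s)/pi**2 + 3*cos(pi*s)/pi; evaluating from 0 to 3: ∫_{0}^{3} (s - 3) sin(pi*s) ds = (0) - (3/pi) = -3/pi.
Hence b_3 = (2/3)·(-3/pi) = -2/pi.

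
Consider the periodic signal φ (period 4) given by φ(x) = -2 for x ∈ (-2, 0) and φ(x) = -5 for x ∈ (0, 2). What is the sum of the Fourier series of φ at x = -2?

-7/2

At x = -2 the one-sided limits are φ(-2^-) = -5 and φ(-2^+) = -2.
By Dirichlet's theorem the series converges to their average, [(-5) + (-2)]/2 = -7/2.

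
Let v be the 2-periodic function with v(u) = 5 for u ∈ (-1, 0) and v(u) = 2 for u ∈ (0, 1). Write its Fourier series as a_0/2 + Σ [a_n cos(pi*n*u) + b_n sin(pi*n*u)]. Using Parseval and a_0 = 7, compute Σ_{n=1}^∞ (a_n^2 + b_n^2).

Parseval: a_0^2/2 + Σ_{n≥1} (a_n^2+b_n^2) = ∫_{-1}^{1} v(u)^2 du = 29.
Subtract a_0^2/2 = 49/2: Σ (a_n^2+b_n^2) = 9/2.

9/2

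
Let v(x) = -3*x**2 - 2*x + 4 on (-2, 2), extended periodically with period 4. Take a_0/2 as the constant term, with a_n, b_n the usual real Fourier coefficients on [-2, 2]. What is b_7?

-8/(7*pi)

b_7 = 1/2 ∫_{-2}^{2} v(x) sin(7*pi*x/2) dx.
Integrating by parts twice (tabular method), an antiderivative of (-3*x**2 - 2*x + 4) sin(7*pi*x/2) is 6*x**2*cos(7*pi*x/2)/(7*pi) - 24*x*sin(7*pi*x/2)/(49*pi**2) + 4*x*cos(7*pi*x/2)/(7*pi) - 8*sin(7*pi*x/2)/(49*pi**2) - 8*cos(7*pi*x/2)/(7*pi) - 48*cos(7*pi*x/2)/(343*pi**3); evaluating from -2 to 2: ∫_{-2}^{2} (-3*x**2 - 2*x + 4) sin(7*pi*x/2) dx = (24*(2 - 49*pi**2)/(343*pi**3)) - (8*(6 - 49*pi**2)/(343*pi**3)) = -16/(7*pi).
Hence b_7 = (1/2)·(-16/(7*pi)) = -8/(7*pi).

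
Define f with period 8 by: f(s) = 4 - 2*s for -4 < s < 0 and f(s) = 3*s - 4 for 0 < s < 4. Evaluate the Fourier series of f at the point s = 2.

2

f is continuous at s = 2 with value 2, so the series converges to 2 there.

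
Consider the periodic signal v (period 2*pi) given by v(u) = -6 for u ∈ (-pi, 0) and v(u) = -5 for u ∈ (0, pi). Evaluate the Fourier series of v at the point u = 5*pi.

-11/2

u = 5*pi differs from u = pi by 2 full period(s), and the series is 2*pi-periodic.
At u = pi the one-sided limits are v(pi^-) = -5 and v(pi^+) = -6.
By Dirichlet's theorem the series converges to their average, [(-5) + (-6)]/2 = -11/2.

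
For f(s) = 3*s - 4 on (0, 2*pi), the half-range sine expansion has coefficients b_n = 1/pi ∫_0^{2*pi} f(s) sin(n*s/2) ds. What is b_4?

b_4 = 1/pi ∫_0^{2*pi} (3*s - 4) sin(2*s) ds.
Integrating by parts (boundary term plus one more integral), an antiderivative of (3*s - 4) sin(2*s) is -3*s*cos(2*s)/2 + 3*sin(2*s)/4 + 2*cos(2*s); evaluating from 0 to 2*pi: ∫_{0}^{2*pi} (3*s - 4) sin(2*s) ds = (2 - 3*pi) - (2) = -3*pi.
Hence b_4 = (1/pi)·(-3*pi) = -3.

-3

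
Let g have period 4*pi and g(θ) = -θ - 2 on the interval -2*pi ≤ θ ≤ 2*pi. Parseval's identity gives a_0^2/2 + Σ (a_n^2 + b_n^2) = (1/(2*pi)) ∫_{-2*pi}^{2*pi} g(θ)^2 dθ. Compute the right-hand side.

(1/(2*pi)) ∫_{-2*pi}^{2*pi} g(θ)^2 dθ = (1/(2*pi)) · (16*pi*(3 + pi**2)/3) = 8 + 8*pi**2/3.

8 + 8*pi**2/3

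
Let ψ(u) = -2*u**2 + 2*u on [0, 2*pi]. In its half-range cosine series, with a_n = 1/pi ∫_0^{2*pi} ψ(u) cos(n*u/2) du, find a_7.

16*(-1 + 2*pi)/(49*pi)

a_7 = 1/pi ∫_0^{2*pi} (-2*u**2 + 2*u) cos(7*u/2) du.
Integrating by parts twice (tabular method), an antiderivative of (-2*u**2 + 2*u) cos(7*u/2) is -4*u**2*sin(7*u/2)/7 + 4*u*sin(7*u/2)/7 - 16*u*cos(7*u/2)/49 + 32*sin(7*u/2)/343 + 8*cos(7*u/2)/49; evaluating from 0 to 2*pi: ∫_{0}^{2*pi} (-2*u**2 + 2*u) cos(7*u/2) du = (-8/49 + 32*pi/49) - (8/49) = -16/49 + 32*pi/49.
Hence a_7 = (1/pi)·(-16/49 + 32*pi/49) = 16*(-1 + 2*pi)/(49*pi).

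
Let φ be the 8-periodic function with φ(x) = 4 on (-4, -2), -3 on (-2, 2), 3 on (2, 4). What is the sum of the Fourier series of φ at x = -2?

1/2

At x = -2 the one-sided limits are φ(-2^-) = 4 and φ(-2^+) = -3.
By Dirichlet's theorem the series converges to their average, [(4) + (-3)]/2 = 1/2.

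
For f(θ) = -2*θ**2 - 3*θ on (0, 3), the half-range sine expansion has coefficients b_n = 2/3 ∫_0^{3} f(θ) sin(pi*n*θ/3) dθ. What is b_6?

b_6 = 2/3 ∫_0^{3} (-2*θ**2 - 3*θ) sin(2*pi*θ) dθ.
Integrating by parts twice (tabular method), an antiderivative of (-2*θ**2 - 3*θ) sin(2*pi*θ) is θ**2*cos(2*pi*θ)/pi - θ*sin(2*pi*θ)/pi**2 + 3*θ*cos(2*pi*θ)/(2*pi) - 3*sin(2*pi*θ)/(4*pi**2) - cos(2*pi*θ)/(2*pi**3); evaluating from 0 to 3: ∫_{0}^{3} (-2*θ**2 - 3*θ) sin(2*pi*θ) dθ = ((-1 + 27*pi**2)/(2*pi**3)) - (-1/(2*pi**3)) = 27/(2*pi).
Hence b_6 = (2/3)·(27/(2*pi)) = 9/pi.

9/pi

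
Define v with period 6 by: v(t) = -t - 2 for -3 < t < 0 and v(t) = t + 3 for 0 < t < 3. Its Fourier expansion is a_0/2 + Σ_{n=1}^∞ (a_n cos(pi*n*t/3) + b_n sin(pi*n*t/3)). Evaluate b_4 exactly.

b_4 = 1/3 ∫_{-3}^{3} v(t) sin(4*pi*t/3) dt.
Split the integral at the breakpoints.
Integrating by parts (boundary term plus one more integral), an antiderivative of (-t - 2) sin(4*pi*t/3) is 3*t*cos(4*pi*t/3)/(4*pi) - 9*sin(4*pi*t/3)/(16*pi**2) + 3*cos(4*pi*t/3)/(2*pi); evaluating from -3 to 0: ∫_{-3}^{0} (-t - 2) sin(4*pi*t/3) dt = (3/(2*pi)) - (-3/(4*pi)) = 9/(4*pi).
Integrating by parts (boundary term plus one more integral), an antiderivative of (t + 3) sin(4*pi*t/3) is -3*t*cos(4*pi*t/3)/(4*pi) + 9*sin(4*pi*t/3)/(16*pi**2) - 9*cos(4*pi*t/3)/(4*pi); evaluating from 0 to 3: ∫_{0}^{3} (t + 3) sin(4*pi*t/3) dt = (-9/(2*pi)) - (-9/(4*pi)) = -9/(4*pi).
Summing the pieces and multiplying by (1/3) gives b_4 = 0.

0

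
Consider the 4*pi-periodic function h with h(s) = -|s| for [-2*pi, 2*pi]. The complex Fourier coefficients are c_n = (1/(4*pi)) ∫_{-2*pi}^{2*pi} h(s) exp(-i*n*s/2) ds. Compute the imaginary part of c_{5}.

Since h is real-valued, Im(c_{5}) = -(1/(4*pi)) ∫_{-2*pi}^{2*pi} h(s) sin(5*s/2) ds = -b_{5}/2.
(h is even, so the integrand is odd over a symmetric interval and the integral vanishes.)

0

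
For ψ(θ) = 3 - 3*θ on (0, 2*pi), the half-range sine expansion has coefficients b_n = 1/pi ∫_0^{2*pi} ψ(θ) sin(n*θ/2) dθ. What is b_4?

3

b_4 = 1/pi ∫_0^{2*pi} (3 - 3*θ) sin(2*θ) dθ.
Integrating by parts (boundary term plus one more integral), an antiderivative of (3 - 3*θ) sin(2*θ) is 3*θ*cos(2*θ)/2 - 3*sin(2*θ)/4 - 3*cos(2*θ)/2; evaluating from 0 to 2*pi: ∫_{0}^{2*pi} (3 - 3*θ) sin(2*θ) dθ = (-3/2 + 3*pi) - (-3/2) = 3*pi.
Hence b_4 = (1/pi)·(3*pi) = 3.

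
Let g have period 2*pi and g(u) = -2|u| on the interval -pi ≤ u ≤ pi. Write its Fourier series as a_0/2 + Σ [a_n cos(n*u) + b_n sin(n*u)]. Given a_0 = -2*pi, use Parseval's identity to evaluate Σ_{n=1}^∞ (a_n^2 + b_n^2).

2*pi**2/3

Parseval: a_0^2/2 + Σ_{n≥1} (a_n^2+b_n^2) = 1/pi ∫_{-pi}^{pi} g(u)^2 du = 8*pi**2/3.
Subtract a_0^2/2 = 2*pi**2: Σ (a_n^2+b_n^2) = 2*pi**2/3.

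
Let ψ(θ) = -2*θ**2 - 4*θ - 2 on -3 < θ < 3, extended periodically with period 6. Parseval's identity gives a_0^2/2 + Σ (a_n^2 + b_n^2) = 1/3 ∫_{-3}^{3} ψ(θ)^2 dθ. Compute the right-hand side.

1408/5

1/3 ∫_{-3}^{3} ψ(θ)^2 dθ = 1/3 · (4224/5) = 1408/5.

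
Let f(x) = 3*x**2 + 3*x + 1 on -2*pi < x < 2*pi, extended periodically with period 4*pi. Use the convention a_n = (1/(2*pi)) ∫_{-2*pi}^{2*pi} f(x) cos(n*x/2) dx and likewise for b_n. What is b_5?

b_5 = (1/(2*pi)) ∫_{-2*pi}^{2*pi} f(x) sin(5*x/2) dx.
Integrating by parts twice (tabular method), an antiderivative of (3*x**2 + 3*x + 1) sin(5*x/2) is -6*x**2*cos(5*x/2)/5 + 24*x*sin(5*x/2)/25 - 6*x*cos(5*x/2)/5 + 12*sin(5*x/2)/25 - 2*cos(5*x/2)/125; evaluating from -2*pi to 2*pi: ∫_{-2*pi}^{2*pi} (3*x**2 + 3*x + 1) sin(5*x/2) dx = (2/125 + 12*pi/5 + 24*pi**2/5) - (-12*pi/5 + 2/125 + 24*pi**2/5) = 24*pi/5.
Hence b_5 = (1/(2*pi))·(24*pi/5) = 12/5.

12/5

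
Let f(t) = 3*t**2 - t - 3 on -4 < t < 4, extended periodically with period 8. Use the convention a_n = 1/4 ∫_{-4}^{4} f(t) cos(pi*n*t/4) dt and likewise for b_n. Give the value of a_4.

a_4 = 1/4 ∫_{-4}^{4} f(t) cos(pi*t) dt.
Integrating by parts twice (tabular method), an antiderivative of (3*t**2 - t - 3) cos(pi*t) is 3*t**2*sin(pi*t)/pi - t*sin(pi*t)/pi + 6*t*cos(pi*t)/pi**2 - 3*sin(pi*t)/pi - 6*sin(pi*t)/pi**3 - cos(pi*t)/pi**2; evaluating from -4 to 4: ∫_{-4}^{4} (3*t**2 - t - 3) cos(pi*t) dt = (23/pi**2) - (-25/pi**2) = 48/pi**2.
Hence a_4 = (1/4)·(48/pi**2) = 12/pi**2.

12/pi**2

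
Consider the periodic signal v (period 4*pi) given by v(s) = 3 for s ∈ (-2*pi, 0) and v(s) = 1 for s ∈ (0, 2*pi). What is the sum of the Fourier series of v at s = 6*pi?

2

s = 6*pi differs from s = 2*pi by 1 full period(s), and the series is 4*pi-periodic.
At s = 2*pi the one-sided limits are v(2*pi^-) = 1 and v(2*pi^+) = 3.
By Dirichlet's theorem the series converges to their average, [(1) + (3)]/2 = 2.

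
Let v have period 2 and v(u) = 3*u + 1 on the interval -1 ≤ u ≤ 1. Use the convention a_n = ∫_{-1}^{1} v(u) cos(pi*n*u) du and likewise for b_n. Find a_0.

2

a_0 = ∫_{-1}^{1} v(u) du = 2.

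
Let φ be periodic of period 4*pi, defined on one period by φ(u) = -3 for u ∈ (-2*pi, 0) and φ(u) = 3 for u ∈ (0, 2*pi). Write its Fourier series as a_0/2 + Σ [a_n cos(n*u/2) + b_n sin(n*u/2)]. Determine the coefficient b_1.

12/pi

b_1 = (1/(2*pi)) ∫_{-2*pi}^{2*pi} φ(u) sin(u/2) du.
φ is odd and sin(u/2) is odd, so the integrand is even and b_1 = 1/pi ∫_0^{2*pi} φ(u) sin(u/2) du.
Directly, an antiderivative of (3) sin(u/2) is -6*cos(u/2); evaluating from 0 to 2*pi: ∫_{0}^{2*pi} (3) sin(u/2) du = (6) - (-6) = 12.
Hence b_1 = (1/pi)·(12) = 12/pi.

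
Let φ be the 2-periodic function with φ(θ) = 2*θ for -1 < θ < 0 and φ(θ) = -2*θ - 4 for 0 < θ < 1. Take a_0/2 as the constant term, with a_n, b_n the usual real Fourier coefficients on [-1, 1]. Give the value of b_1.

b_1 = ∫_{-1}^{1} φ(θ) sin(pi*θ) dθ.
Split the integral at the breakpoints.
Integrating by parts (boundary term plus one more integral), an antiderivative of (2*θ) sin(pi*θ) is -2*θ*cos(pi*θ)/pi + 2*sin(pi*θ)/pi**2; evaluating from -1 to 0: ∫_{-1}^{0} (2*θ) sin(pi*θ) dθ = (0) - (-2/pi) = 2/pi.
Integrating by parts (boundary term plus one more integral), an antiderivative of (-2*θ - 4) sin(pi*θ) is 2*θ*cos(pi*θ)/pi - 2*sin(pi*θ)/pi**2 + 4*cos(pi*θ)/pi; evaluating from 0 to 1: ∫_{0}^{1} (-2*θ - 4) sin(pi*θ) dθ = (-6/pi) - (4/pi) = -10/pi.
Summing the pieces gives b_1 = -8/pi.

-8/pi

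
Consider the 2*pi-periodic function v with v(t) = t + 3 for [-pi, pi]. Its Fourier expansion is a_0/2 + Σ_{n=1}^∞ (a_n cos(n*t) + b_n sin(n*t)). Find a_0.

a_0 = 1/pi ∫_{-pi}^{pi} v(t) dt = 1/pi · (6*pi) = 6.

6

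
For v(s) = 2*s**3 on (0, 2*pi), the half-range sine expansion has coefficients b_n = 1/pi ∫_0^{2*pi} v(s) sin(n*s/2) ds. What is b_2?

24 - 16*pi**2

b_2 = 1/pi ∫_0^{2*pi} (2*s**3) sin(s) ds.
Integrating by parts three times (tabular method), an antiderivative of (2*s**3) sin(s) is -2*s**3*cos(s) + 6*s**2*sin(s) + 12*s*cos(s) - 12*sin(s); evaluating from 0 to 2*pi: ∫_{0}^{2*pi} (2*s**3) sin(s) ds = (-16*pi**3 + 24*pi) - (0) = -16*pi**3 + 24*pi.
Hence b_2 = (1/pi)·(-16*pi**3 + 24*pi) = 24 - 16*pi**2.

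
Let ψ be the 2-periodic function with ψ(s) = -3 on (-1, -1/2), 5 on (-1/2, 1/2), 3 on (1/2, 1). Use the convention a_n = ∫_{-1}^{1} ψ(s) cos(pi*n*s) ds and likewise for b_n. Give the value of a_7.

a_7 = ∫_{-1}^{1} ψ(s) cos(7*pi*s) ds.
Split the integral at the breakpoints.
Directly, an antiderivative of (-3) cos(7*pi*s) is -3*sin(7*pi*s)/(7*pi); evaluating from -1 to -1/2: ∫_{-1}^{-1/2} (-3) cos(7*pi*s) ds = (-3/(7*pi)) - (0) = -3/(7*pi).
Directly, an antiderivative of (5) cos(7*pi*s) is 5*sin(7*pi*s)/(7*pi); evaluating from -1/2 to 1/2: ∫_{-1/2}^{1/2} (5) cos(7*pi*s) ds = (-5/(7*pi)) - (5/(7*pi)) = -10/(7*pi).
Directly, an antiderivative of (3) cos(7*pi*s) is 3*sin(7*pi*s)/(7*pi); evaluating from 1/2 to 1: ∫_{1/2}^{1} (3) cos(7*pi*s) ds = (0) - (-3/(7*pi)) = 3/(7*pi).
Summing the pieces gives a_7 = -10/(7*pi).

-10/(7*pi)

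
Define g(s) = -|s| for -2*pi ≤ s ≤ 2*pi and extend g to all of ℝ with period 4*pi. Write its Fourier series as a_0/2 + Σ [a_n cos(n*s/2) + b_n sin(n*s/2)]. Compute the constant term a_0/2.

-pi

a_0 = (1/(2*pi)) ∫_{-2*pi}^{2*pi} g(s) ds = (1/(2*pi)) · (-4*pi**2) = -2*pi.
So the constant term a_0/2 = -pi.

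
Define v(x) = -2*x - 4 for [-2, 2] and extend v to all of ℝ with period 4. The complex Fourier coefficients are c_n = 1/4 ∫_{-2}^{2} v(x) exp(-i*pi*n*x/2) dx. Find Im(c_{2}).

-2/pi

Since v is real-valued, Im(c_{2}) = -1/4 ∫_{-2}^{2} v(x) sin(pi*x) dx = -b_{2}/2.
Integrating by parts (boundary term plus one more integral), an antiderivative of (-2*x - 4) sin(pi*x) is 2*x*cos(pi*x)/pi - 2*sin(pi*x)/pi**2 + 4*cos(pi*x)/pi; evaluating from -2 to 2: ∫_{-2}^{2} (-2*x - 4) sin(pi*x) dx = (8/pi) - (0) = 8/pi.
Hence Im(c_{2}) = (-1/4)·(8/pi) = -2/pi.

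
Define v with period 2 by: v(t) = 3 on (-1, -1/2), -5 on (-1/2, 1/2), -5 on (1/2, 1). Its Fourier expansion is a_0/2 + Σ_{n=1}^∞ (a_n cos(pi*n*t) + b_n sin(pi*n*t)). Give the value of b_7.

b_7 = ∫_{-1}^{1} v(t) sin(7*pi*t) dt.
Split the integral at the breakpoints.
Directly, an antiderivative of (3) sin(7*pi*t) is -3*cos(7*pi*t)/(7*pi); evaluating from -1 to -1/2: ∫_{-1}^{-1/2} (3) sin(7*pi*t) dt = (0) - (3/(7*pi)) = -3/(7*pi).
Directly, an antiderivative of (-5) sin(7*pi*t) is 5*cos(7*pi*t)/(7*pi); evaluating from -1/2 to 1/2: ∫_{-1/2}^{1/2} (-5) sin(7*pi*t) dt = (0) - (0) = 0.
Directly, an antiderivative of (-5) sin(7*pi*t) is 5*cos(7*pi*t)/(7*pi); evaluating from 1/2 to 1: ∫_{1/2}^{1} (-5) sin(7*pi*t) dt = (-5/(7*pi)) - (0) = -5/(7*pi).
Summing the pieces gives b_7 = -8/(7*pi).

-8/(7*pi)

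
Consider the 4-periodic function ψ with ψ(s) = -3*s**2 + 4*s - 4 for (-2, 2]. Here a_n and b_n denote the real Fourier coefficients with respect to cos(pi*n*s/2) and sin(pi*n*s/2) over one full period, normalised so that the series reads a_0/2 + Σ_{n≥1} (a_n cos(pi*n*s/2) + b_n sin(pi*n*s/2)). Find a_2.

-12/pi**2

a_2 = 1/2 ∫_{-2}^{2} ψ(s) cos(pi*s) ds.
Integrating by parts twice (tabular method), an antiderivative of (-3*s**2 + 4*s - 4) cos(pi*s) is -3*s**2*sin(pi*s)/pi + 4*s*sin(pi*s)/pi - 6*s*cos(pi*s)/pi**2 - 4*sin(pi*s)/pi + 6*sin(pi*s)/pi**3 + 4*cos(pi*s)/pi**2; evaluating from -2 to 2: ∫_{-2}^{2} (-3*s**2 + 4*s - 4) cos(pi*s) ds = (-8/pi**2) - (16/pi**2) = -24/pi**2.
Hence a_2 = (1/2)·(-24/pi**2) = -12/pi**2.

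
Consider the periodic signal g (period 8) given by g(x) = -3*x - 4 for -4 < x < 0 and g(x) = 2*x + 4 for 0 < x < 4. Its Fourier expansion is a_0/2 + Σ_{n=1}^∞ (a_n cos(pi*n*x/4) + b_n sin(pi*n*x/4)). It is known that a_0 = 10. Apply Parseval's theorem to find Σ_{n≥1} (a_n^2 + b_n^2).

106/3

Parseval: a_0^2/2 + Σ_{n≥1} (a_n^2+b_n^2) = 1/4 ∫_{-4}^{4} g(x)^2 dx = 256/3.
Subtract a_0^2/2 = 50: Σ (a_n^2+b_n^2) = 106/3.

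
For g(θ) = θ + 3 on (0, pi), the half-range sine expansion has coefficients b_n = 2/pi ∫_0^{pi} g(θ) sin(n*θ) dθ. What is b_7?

2*(pi + 6)/(7*pi)

b_7 = 2/pi ∫_0^{pi} (θ + 3) sin(7*θ) dθ.
Integrating by parts (boundary term plus one more integral), an antiderivative of (θ + 3) sin(7*θ) is -θ*cos(7*θ)/7 + sin(7*θ)/49 - 3*cos(7*θ)/7; evaluating from 0 to pi: ∫_{0}^{pi} (θ + 3) sin(7*θ) dθ = (3/7 + pi/7) - (-3/7) = pi/7 + 6/7.
Hence b_7 = (2/pi)·(pi/7 + 6/7) = 2*(pi + 6)/(7*pi).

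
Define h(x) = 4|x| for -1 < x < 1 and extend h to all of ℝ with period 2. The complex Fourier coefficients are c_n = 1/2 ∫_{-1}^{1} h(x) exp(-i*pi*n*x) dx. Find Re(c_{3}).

Since h is real-valued, Re(c_{3}) = 1/2 ∫_{-1}^{1} h(x) cos(3*pi*x) dx = a_{3}/2.
h is even and cos(3*pi*x) is even, so the integrand is even: ∫_{-1}^{1} h(x) cos(3*pi*x) dx = 2∫_0^{1} h(x) cos(3*pi*x) dx.
Integrating by parts (boundary term plus one more integral), an antiderivative of (4*x) cos(3*pi*x) is 4*x*sin(3*pi*x)/(3*pi) + 4*cos(3*pi*x)/(9*pi**2); evaluating from 0 to 1: ∫_{0}^{1} (4*x) cos(3*pi*x) dx = (-4/(9*pi**2)) - (4/(9*pi**2)) = -8/(9*pi**2).
So ∫_{-1}^{1} h(x) cos(3*pi*x) dx = -16/(9*pi**2).
Hence Re(c_{3}) = (1/2)·(-16/(9*pi**2)) = -8/(9*pi**2).

-8/(9*pi**2)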